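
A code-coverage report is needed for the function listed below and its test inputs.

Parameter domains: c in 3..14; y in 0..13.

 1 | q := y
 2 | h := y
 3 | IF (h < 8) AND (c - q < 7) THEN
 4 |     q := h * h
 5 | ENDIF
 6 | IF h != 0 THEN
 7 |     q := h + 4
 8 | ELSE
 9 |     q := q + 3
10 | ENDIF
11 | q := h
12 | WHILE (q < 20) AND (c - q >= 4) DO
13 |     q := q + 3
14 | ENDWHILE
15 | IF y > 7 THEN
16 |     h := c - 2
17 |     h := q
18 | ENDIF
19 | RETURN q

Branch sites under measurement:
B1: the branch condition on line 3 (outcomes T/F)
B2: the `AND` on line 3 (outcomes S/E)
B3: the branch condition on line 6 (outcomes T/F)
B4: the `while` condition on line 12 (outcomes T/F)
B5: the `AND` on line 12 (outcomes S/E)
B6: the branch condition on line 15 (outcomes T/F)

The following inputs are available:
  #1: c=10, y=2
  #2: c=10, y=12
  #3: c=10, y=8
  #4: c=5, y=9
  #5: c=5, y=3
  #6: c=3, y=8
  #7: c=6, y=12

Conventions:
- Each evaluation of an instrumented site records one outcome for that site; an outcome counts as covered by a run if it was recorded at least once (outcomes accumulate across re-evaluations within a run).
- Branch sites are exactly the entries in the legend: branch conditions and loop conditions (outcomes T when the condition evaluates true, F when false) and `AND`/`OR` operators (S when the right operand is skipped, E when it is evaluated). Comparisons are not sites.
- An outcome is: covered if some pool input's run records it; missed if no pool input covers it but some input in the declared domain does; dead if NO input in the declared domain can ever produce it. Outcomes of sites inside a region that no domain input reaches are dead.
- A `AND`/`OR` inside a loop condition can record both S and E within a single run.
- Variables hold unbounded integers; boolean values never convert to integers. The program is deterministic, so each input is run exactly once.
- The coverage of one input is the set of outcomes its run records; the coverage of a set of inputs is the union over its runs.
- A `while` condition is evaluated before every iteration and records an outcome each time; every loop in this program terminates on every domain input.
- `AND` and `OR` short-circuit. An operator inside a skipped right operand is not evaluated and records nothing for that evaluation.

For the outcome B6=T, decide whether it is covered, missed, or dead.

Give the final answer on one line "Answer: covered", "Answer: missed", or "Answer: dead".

B6=T is recorded by pool input(s) 2, 3, 4, 6, 7 -> covered

Answer: covered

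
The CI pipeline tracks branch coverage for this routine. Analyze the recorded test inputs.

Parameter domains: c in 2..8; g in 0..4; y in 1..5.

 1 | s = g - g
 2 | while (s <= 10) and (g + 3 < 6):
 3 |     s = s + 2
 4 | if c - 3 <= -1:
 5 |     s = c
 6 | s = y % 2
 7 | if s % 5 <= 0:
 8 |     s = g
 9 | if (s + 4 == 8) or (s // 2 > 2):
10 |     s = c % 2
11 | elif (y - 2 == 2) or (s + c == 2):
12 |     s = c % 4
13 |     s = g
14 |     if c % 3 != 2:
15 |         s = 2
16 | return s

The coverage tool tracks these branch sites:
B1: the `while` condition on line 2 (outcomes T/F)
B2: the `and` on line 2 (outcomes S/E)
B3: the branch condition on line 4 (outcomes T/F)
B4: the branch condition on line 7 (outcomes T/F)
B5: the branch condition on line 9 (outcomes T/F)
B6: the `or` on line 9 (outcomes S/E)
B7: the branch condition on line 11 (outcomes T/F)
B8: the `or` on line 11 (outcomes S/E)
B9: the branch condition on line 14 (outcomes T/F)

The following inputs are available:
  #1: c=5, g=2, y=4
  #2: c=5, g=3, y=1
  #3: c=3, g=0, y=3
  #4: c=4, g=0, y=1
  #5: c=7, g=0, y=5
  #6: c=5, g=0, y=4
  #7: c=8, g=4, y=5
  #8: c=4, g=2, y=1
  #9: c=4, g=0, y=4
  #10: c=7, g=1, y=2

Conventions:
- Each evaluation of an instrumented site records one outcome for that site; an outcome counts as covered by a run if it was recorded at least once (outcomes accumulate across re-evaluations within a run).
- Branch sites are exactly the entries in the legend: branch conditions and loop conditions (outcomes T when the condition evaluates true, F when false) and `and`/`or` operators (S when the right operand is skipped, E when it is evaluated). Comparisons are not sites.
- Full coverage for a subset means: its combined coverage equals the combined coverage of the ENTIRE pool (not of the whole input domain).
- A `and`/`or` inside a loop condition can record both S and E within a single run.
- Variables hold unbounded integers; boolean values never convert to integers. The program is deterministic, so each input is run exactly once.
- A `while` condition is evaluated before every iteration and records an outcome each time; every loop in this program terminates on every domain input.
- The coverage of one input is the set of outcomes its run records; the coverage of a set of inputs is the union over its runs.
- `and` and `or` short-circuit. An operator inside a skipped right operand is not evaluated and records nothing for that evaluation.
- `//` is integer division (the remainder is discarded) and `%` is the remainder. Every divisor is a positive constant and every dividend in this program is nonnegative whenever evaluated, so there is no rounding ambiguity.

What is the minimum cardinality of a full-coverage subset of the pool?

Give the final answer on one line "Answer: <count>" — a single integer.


test 1 (c=5, g=2, y=4) fires B2->E, B1->T, B2->E, B1->T, B2->E, B1->T, B2->E, B1->T, B2->E, B1->T, B2->E, B1->T, B2->S, B1->F, ...; hits B1=T, B1=F, B2=S, B2=E, B3=F, B4=T, B5=F, B6=E, B7=T, B8=S, B9=F
test 2 (c=5, g=3, y=1) fires B2->E, B1->F, B3->F, B4->F, B6->E, B5->F, B8->E, B7->F; hits B1=F, B2=E, B3=F, B4=F, B5=F, B6=E, B7=F, B8=E
test 3 (c=3, g=0, y=3) fires B2->E, B1->T, B2->E, B1->T, B2->E, B1->T, B2->E, B1->T, B2->E, B1->T, B2->E, B1->T, B2->S, B1->F, ...; hits B1=T, B1=F, B2=S, B2=E, B3=F, B4=F, B5=F, B6=E, B7=F, B8=E
test 4 (c=4, g=0, y=1) fires B2->E, B1->T, B2->E, B1->T, B2->E, B1->T, B2->E, B1->T, B2->E, B1->T, B2->E, B1->T, B2->S, B1->F, ...; hits B1=T, B1=F, B2=S, B2=E, B3=F, B4=F, B5=F, B6=E, B7=F, B8=E
test 5 (c=7, g=0, y=5) fires B2->E, B1->T, B2->E, B1->T, B2->E, B1->T, B2->E, B1->T, B2->E, B1->T, B2->E, B1->T, B2->S, B1->F, ...; hits B1=T, B1=F, B2=S, B2=E, B3=F, B4=F, B5=F, B6=E, B7=F, B8=E
test 6 (c=5, g=0, y=4) fires B2->E, B1->T, B2->E, B1->T, B2->E, B1->T, B2->E, B1->T, B2->E, B1->T, B2->E, B1->T, B2->S, B1->F, ...; hits B1=T, B1=F, B2=S, B2=E, B3=F, B4=T, B5=F, B6=E, B7=T, B8=S, B9=F
test 7 (c=8, g=4, y=5) fires B2->E, B1->F, B3->F, B4->F, B6->E, B5->F, B8->E, B7->F; hits B1=F, B2=E, B3=F, B4=F, B5=F, B6=E, B7=F, B8=E
test 8 (c=4, g=2, y=1) fires B2->E, B1->T, B2->E, B1->T, B2->E, B1->T, B2->E, B1->T, B2->E, B1->T, B2->E, B1->T, B2->S, B1->F, ...; hits B1=T, B1=F, B2=S, B2=E, B3=F, B4=F, B5=F, B6=E, B7=F, B8=E
test 9 (c=4, g=0, y=4) fires B2->E, B1->T, B2->E, B1->T, B2->E, B1->T, B2->E, B1->T, B2->E, B1->T, B2->E, B1->T, B2->S, B1->F, ...; hits B1=T, B1=F, B2=S, B2=E, B3=F, B4=T, B5=F, B6=E, B7=T, B8=S, B9=T
test 10 (c=7, g=1, y=2) fires B2->E, B1->T, B2->E, B1->T, B2->E, B1->T, B2->E, B1->T, B2->E, B1->T, B2->E, B1->T, B2->S, B1->F, ...; hits B1=T, B1=F, B2=S, B2=E, B3=F, B4=T, B5=F, B6=E, B7=F, B8=E
pool-wide coverage (15 outcomes): B1=T, B1=F, B2=S, B2=E, B3=F, B4=T, B4=F, B5=F, B6=E, B7=T, B7=F, B8=S, B8=E, B9=T, B9=F
every size-1 subset falls short of the 15 outcomes (best: 11/15)
every size-2 subset falls short of the 15 outcomes (best: 14/15)
size 3: inputs {1, 2, 9} cover all 15 outcomes, and no lexicographically smaller subset of this size does
Answer: 3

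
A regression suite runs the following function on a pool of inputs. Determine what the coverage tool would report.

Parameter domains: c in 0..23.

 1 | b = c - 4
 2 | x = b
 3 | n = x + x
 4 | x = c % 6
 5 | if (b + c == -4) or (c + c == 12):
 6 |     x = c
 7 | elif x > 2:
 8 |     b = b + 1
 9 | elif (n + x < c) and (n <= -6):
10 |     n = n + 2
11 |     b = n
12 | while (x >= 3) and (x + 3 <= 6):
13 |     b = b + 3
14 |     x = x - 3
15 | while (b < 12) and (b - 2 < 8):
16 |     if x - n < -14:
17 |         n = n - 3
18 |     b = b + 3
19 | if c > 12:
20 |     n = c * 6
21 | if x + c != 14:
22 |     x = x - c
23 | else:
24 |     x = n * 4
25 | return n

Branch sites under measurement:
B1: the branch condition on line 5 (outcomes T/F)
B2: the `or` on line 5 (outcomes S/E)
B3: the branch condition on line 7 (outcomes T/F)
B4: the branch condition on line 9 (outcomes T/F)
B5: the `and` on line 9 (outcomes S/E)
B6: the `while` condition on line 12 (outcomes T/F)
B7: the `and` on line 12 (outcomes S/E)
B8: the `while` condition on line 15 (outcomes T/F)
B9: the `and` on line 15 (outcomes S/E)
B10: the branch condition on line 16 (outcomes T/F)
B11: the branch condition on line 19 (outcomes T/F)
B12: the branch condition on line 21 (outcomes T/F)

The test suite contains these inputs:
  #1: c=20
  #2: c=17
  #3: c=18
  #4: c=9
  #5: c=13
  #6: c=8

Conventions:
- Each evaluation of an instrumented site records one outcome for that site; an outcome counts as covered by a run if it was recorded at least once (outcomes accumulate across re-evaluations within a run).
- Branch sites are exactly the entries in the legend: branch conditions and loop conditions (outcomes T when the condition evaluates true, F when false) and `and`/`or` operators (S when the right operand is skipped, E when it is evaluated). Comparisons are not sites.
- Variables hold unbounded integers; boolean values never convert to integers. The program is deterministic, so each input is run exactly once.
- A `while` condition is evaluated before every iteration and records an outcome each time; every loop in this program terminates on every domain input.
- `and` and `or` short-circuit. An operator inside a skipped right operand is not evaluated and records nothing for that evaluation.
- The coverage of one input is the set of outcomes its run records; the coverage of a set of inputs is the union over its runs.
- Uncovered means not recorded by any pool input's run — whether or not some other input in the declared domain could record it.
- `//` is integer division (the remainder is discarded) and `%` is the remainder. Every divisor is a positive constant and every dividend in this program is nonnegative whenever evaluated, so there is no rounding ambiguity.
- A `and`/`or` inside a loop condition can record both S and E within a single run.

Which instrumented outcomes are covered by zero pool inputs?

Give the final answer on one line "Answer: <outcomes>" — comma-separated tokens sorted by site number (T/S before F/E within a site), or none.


input #1, c=20: events B2->E, B1->F, B3->F, B5->S, B4->F, B7->S, B6->F, B9->S, B8->F, B11->T, B12->T; outcomes B1=F, B2=E, B3=F, B4=F, B5=S, B6=F, B7=S, B8=F, B9=S, B11=T, B12=T
input #2, c=17: events B2->E, B1->F, B3->T, B7->E, B6->F, B9->S, B8->F, B11->T, B12->T; outcomes B1=F, B2=E, B3=T, B6=F, B7=E, B8=F, B9=S, B11=T, B12=T
input #3, c=18: events B2->E, B1->F, B3->F, B5->S, B4->F, B7->S, B6->F, B9->S, B8->F, B11->T, B12->T; outcomes B1=F, B2=E, B3=F, B4=F, B5=S, B6=F, B7=S, B8=F, B9=S, B11=T, B12=T
input #4, c=9: events B2->E, B1->F, B3->T, B7->E, B6->T, B7->S, B6->F, B9->E, B8->T, B10->F, B9->S, B8->F, B11->F, B12->T; outcomes B1=F, B2=E, B3=T, B6=T, B6=F, B7=S, B7=E, B8=T, B8=F, B9=S, B9=E, B10=F, B11=F, B12=T
input #5, c=13: events B2->E, B1->F, B3->F, B5->S, B4->F, B7->S, B6->F, B9->E, B8->T, B10->T, B9->S, B8->F, B11->T, B12->F; outcomes B1=F, B2=E, B3=F, B4=F, B5=S, B6=F, B7=S, B8=T, B8=F, B9=S, B9=E, B10=T, B11=T, B12=F
input #6, c=8: events B2->E, B1->F, B3->F, B5->S, B4->F, B7->S, B6->F, B9->E, B8->T, B10->F, B9->E, B8->T, B10->F, B9->E, ...; outcomes B1=F, B2=E, B3=F, B4=F, B5=S, B6=F, B7=S, B8=T, B8=F, B9=E, B10=F, B11=F, B12=T
union over the pool: B1=F, B2=E, B3=T, B3=F, B4=F, B5=S, B6=T, B6=F, B7=S, B7=E, B8=T, B8=F, B9=S, B9=E, B10=T, B10=F, B11=T, B11=F, B12=T, B12=F
uncovered (4 of 24): B1=T, B2=S, B4=T, B5=E
Answer: B1=T, B2=S, B4=T, B5=E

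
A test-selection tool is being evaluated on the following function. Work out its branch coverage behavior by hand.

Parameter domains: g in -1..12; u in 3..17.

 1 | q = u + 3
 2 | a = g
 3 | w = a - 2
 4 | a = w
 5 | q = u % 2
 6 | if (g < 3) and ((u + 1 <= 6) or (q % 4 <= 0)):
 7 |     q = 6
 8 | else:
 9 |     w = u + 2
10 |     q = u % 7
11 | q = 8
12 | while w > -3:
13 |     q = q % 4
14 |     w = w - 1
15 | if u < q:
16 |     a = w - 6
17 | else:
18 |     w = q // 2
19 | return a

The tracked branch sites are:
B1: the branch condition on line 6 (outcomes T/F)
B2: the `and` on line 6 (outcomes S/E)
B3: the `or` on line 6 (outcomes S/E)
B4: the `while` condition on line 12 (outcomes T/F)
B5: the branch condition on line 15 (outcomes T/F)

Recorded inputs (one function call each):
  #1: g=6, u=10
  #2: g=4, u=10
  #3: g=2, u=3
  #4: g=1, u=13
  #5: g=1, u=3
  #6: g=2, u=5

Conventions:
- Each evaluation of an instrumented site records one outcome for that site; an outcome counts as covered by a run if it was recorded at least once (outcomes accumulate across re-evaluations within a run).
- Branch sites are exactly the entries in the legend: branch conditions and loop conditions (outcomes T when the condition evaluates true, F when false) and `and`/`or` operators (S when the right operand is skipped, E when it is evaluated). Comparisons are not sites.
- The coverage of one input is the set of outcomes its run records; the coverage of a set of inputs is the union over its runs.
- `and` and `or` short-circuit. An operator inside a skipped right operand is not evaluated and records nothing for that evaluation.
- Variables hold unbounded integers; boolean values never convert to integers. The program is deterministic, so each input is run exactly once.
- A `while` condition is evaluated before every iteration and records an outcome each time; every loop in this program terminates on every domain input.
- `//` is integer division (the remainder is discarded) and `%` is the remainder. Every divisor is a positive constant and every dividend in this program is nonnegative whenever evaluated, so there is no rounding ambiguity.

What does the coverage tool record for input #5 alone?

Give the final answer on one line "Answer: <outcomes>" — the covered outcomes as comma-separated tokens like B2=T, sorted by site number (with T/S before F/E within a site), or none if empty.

Event log for input #5 (g=1, u=3):
  B2->E, B3->S, B1->T, B4->T, B4->T, B4->F, B5->F
deduplicating events, the covered set is: B1=T, B2=E, B3=S, B4=T, B4=F, B5=F

Answer: B1=T, B2=E, B3=S, B4=T, B4=F, B5=F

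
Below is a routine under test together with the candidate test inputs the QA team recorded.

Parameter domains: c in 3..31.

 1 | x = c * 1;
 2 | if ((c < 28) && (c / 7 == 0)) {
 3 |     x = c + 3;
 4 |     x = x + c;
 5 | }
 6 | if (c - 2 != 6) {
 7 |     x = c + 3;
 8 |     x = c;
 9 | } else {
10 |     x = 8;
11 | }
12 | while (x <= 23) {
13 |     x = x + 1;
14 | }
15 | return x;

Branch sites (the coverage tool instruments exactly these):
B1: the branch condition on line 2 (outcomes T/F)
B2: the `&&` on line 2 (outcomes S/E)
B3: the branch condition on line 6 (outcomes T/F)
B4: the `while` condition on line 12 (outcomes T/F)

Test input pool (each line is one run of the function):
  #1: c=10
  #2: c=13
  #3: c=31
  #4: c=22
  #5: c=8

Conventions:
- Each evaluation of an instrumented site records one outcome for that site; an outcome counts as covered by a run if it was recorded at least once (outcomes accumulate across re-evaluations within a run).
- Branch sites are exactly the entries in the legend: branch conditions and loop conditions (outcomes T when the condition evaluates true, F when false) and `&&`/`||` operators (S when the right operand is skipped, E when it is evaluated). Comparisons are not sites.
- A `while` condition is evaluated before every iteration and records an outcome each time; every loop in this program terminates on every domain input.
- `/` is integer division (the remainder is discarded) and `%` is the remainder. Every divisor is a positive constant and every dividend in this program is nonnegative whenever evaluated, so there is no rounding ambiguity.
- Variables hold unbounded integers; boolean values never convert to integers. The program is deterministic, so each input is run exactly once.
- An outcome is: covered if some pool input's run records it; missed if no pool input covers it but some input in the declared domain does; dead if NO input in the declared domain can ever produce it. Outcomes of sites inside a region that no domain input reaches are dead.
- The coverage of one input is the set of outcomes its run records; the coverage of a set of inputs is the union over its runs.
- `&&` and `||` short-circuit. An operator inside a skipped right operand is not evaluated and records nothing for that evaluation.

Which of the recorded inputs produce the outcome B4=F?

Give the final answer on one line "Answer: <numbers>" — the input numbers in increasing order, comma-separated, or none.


input #1 (c=10): produces B4=F
input #2 (c=13): produces B4=F
input #3 (c=31): produces B4=F
input #4 (c=22): produces B4=F
input #5 (c=8): produces B4=F
Answer: 1, 2, 3, 4, 5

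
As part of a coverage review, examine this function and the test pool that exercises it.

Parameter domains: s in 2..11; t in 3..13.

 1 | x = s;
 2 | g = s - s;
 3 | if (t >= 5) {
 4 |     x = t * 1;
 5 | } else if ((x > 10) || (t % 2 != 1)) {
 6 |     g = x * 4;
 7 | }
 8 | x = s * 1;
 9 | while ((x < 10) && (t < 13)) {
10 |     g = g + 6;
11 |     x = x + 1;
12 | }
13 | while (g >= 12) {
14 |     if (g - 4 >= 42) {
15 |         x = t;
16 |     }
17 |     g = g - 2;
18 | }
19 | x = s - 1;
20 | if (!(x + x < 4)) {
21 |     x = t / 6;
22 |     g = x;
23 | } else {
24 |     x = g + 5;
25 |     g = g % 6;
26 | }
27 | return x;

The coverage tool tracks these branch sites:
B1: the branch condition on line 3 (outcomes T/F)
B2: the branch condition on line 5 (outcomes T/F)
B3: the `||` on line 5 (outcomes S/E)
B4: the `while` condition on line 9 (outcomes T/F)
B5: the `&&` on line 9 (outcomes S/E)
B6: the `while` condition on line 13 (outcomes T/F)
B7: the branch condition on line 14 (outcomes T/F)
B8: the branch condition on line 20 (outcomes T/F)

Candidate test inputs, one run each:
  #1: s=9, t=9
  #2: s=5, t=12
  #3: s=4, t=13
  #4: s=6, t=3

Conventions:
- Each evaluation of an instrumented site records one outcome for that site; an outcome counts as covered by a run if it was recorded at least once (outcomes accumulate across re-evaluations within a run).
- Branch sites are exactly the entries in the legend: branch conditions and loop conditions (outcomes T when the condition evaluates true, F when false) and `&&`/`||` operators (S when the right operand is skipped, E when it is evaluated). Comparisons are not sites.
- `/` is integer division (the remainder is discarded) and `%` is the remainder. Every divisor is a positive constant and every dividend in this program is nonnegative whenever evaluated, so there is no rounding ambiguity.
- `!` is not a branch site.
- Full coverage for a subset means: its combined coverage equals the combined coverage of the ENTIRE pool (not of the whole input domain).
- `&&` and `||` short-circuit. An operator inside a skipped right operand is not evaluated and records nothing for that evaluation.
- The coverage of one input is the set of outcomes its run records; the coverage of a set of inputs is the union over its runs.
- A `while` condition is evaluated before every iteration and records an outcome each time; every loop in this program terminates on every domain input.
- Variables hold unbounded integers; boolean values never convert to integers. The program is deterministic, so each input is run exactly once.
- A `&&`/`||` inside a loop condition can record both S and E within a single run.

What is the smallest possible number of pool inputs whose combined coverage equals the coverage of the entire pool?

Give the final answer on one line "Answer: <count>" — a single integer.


test 1 (s=9, t=9) hits B1=T, B4=T, B4=F, B5=S, B5=E, B6=F, B8=T
test 2 (s=5, t=12) hits B1=T, B4=T, B4=F, B5=S, B5=E, B6=T, B6=F, B7=F, B8=T
test 3 (s=4, t=13) hits B1=T, B4=F, B5=E, B6=F, B8=T
test 4 (s=6, t=3) hits B1=F, B2=F, B3=E, B4=T, B4=F, B5=S, B5=E, B6=T, B6=F, B7=F, B8=T
together the pool reaches 12 outcomes: B1=T, B1=F, B2=F, B3=E, B4=T, B4=F, B5=S, B5=E, B6=T, B6=F, B7=F, B8=T
every size-1 subset falls short of the 12 outcomes (best: 11/12)
at size 2, {1, 4} reaches all 12 outcomes; every lexicographically earlier size-2 subset fails
Answer: 2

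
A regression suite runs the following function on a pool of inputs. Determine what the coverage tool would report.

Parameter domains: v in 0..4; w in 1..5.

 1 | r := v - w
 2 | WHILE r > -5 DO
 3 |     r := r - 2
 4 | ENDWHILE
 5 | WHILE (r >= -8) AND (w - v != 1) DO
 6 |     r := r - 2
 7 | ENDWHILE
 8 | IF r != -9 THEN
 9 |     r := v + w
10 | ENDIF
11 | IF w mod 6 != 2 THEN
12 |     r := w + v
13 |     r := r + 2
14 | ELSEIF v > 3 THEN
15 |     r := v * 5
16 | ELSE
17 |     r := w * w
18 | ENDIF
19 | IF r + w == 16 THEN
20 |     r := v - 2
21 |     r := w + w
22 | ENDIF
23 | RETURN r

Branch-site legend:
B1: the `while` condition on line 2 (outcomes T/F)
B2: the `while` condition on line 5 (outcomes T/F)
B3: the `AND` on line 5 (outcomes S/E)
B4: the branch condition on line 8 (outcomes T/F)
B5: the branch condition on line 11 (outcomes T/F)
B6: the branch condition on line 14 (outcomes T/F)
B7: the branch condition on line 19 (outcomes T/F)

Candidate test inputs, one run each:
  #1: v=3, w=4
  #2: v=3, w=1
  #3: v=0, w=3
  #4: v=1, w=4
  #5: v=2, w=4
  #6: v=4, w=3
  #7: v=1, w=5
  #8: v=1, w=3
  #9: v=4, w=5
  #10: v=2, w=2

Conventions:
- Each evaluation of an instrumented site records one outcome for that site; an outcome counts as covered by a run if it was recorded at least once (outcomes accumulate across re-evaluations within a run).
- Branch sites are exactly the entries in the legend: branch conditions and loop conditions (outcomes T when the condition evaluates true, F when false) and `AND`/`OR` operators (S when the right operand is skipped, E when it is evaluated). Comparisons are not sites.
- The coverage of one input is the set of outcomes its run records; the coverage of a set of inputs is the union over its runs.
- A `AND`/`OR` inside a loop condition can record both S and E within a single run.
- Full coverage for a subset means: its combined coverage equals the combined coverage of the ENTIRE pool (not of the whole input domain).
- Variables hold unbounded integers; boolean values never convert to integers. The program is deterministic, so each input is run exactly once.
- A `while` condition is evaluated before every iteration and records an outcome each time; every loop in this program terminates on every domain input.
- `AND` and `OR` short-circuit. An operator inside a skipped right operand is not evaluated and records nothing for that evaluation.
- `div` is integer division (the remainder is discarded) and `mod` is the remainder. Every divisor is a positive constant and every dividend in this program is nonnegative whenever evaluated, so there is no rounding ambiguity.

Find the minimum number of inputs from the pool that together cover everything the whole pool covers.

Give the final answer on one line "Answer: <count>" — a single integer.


input #1 (v=3, w=4): events B1->T, B1->T, B1->F, B3->E, B2->F, B4->T, B5->T, B7->F; covers B1=T, B1=F, B2=F, B3=E, B4=T, B5=T, B7=F
input #2 (v=3, w=1): events B1->T, B1->T, B1->T, B1->T, B1->F, B3->E, B2->T, B3->E, B2->T, B3->S, B2->F, B4->T, B5->T, B7->F; covers B1=T, B1=F, B2=T, B2=F, B3=S, B3=E, B4=T, B5=T, B7=F
input #3 (v=0, w=3): events B1->T, B1->F, B3->E, B2->T, B3->E, B2->T, B3->S, B2->F, B4->F, B5->T, B7->F; covers B1=T, B1=F, B2=T, B2=F, B3=S, B3=E, B4=F, B5=T, B7=F
input #4 (v=1, w=4): events B1->T, B1->F, B3->E, B2->T, B3->E, B2->T, B3->S, B2->F, B4->F, B5->T, B7->F; covers B1=T, B1=F, B2=T, B2=F, B3=S, B3=E, B4=F, B5=T, B7=F
input #5 (v=2, w=4): events B1->T, B1->T, B1->F, B3->E, B2->T, B3->E, B2->T, B3->S, B2->F, B4->T, B5->T, B7->F; covers B1=T, B1=F, B2=T, B2=F, B3=S, B3=E, B4=T, B5=T, B7=F
input #6 (v=4, w=3): events B1->T, B1->T, B1->T, B1->F, B3->E, B2->T, B3->E, B2->T, B3->S, B2->F, B4->F, B5->T, B7->F; covers B1=T, B1=F, B2=T, B2=F, B3=S, B3=E, B4=F, B5=T, B7=F
input #7 (v=1, w=5): events B1->T, B1->F, B3->E, B2->T, B3->E, B2->T, B3->S, B2->F, B4->T, B5->T, B7->F; covers B1=T, B1=F, B2=T, B2=F, B3=S, B3=E, B4=T, B5=T, B7=F
input #8 (v=1, w=3): events B1->T, B1->T, B1->F, B3->E, B2->T, B3->E, B2->T, B3->S, B2->F, B4->T, B5->T, B7->F; covers B1=T, B1=F, B2=T, B2=F, B3=S, B3=E, B4=T, B5=T, B7=F
input #9 (v=4, w=5): events B1->T, B1->T, B1->F, B3->E, B2->F, B4->T, B5->T, B7->T; covers B1=T, B1=F, B2=F, B3=E, B4=T, B5=T, B7=T
input #10 (v=2, w=2): events B1->T, B1->T, B1->T, B1->F, B3->E, B2->T, B3->E, B2->T, B3->S, B2->F, B4->T, B5->F, B6->F, B7->F; covers B1=T, B1=F, B2=T, B2=F, B3=S, B3=E, B4=T, B5=F, B6=F, B7=F
pool-wide coverage (13 outcomes): B1=T, B1=F, B2=T, B2=F, B3=S, B3=E, B4=T, B4=F, B5=T, B5=F, B6=F, B7=T, B7=F
checked all size-1 subsets: none covers 13 outcomes (max 10/13)
checked all size-2 subsets: none covers 13 outcomes (max 12/13)
at size 3, {3, 9, 10} reaches all 13 outcomes; every lexicographically earlier size-3 subset fails
Answer: 3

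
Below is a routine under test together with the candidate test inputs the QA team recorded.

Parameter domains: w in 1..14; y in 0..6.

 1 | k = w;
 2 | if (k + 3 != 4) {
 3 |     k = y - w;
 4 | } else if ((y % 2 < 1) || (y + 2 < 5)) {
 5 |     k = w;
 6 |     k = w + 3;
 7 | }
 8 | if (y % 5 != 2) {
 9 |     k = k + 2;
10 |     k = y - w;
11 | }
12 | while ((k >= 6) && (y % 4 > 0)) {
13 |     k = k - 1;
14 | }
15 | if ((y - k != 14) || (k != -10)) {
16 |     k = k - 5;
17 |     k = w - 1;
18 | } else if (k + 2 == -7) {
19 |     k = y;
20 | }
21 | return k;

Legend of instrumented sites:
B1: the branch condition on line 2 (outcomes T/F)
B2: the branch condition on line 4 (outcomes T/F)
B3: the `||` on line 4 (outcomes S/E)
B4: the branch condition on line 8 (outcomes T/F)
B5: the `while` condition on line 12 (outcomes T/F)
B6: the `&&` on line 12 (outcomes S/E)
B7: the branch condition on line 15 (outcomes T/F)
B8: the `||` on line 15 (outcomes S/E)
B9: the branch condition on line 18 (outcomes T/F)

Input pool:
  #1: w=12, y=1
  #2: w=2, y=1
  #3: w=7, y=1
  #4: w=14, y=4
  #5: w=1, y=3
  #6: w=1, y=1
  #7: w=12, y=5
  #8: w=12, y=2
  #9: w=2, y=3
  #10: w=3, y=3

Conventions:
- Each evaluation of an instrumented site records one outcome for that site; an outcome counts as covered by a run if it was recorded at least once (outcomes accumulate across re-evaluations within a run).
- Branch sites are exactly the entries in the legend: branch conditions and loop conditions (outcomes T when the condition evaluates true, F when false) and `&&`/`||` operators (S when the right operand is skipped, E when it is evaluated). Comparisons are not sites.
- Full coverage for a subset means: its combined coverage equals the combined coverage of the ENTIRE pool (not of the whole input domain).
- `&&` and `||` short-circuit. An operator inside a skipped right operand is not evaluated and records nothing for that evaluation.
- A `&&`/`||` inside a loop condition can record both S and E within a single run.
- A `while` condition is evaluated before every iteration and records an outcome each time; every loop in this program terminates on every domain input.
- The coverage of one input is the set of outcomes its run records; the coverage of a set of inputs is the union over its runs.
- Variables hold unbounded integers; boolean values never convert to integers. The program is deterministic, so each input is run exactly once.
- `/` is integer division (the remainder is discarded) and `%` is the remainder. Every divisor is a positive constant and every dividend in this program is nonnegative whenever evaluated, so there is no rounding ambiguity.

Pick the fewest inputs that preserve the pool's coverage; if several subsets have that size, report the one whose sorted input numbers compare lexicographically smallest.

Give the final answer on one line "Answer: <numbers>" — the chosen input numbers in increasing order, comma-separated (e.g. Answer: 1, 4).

run #1 (w=12, y=1) records B1=T, B4=T, B5=F, B6=S, B7=T, B8=S
run #2 (w=2, y=1) records B1=T, B4=T, B5=F, B6=S, B7=T, B8=S
run #3 (w=7, y=1) records B1=T, B4=T, B5=F, B6=S, B7=T, B8=S
run #4 (w=14, y=4) records B1=T, B4=T, B5=F, B6=S, B7=F, B8=E, B9=F
run #5 (w=1, y=3) records B1=F, B2=F, B3=E, B4=T, B5=F, B6=S, B7=T, B8=S
run #6 (w=1, y=1) records B1=F, B2=T, B3=E, B4=T, B5=F, B6=S, B7=T, B8=S
run #7 (w=12, y=5) records B1=T, B4=T, B5=F, B6=S, B7=T, B8=S
run #8 (w=12, y=2) records B1=T, B4=F, B5=F, B6=S, B7=T, B8=S
run #9 (w=2, y=3) records B1=T, B4=T, B5=F, B6=S, B7=T, B8=S
run #10 (w=3, y=3) records B1=T, B4=T, B5=F, B6=S, B7=T, B8=S
pool-wide coverage (14 outcomes): B1=T, B1=F, B2=T, B2=F, B3=E, B4=T, B4=F, B5=F, B6=S, B7=T, B7=F, B8=S, B8=E, B9=F
no size-1 subset reaches all 14 outcomes (best union: 8/14)
no size-2 subset reaches all 14 outcomes (best union: 12/14)
no size-3 subset reaches all 14 outcomes (best union: 13/14)
size 4: inputs {4, 5, 6, 8} cover all 14 outcomes, and no lexicographically smaller subset of this size does

Answer: 4, 5, 6, 8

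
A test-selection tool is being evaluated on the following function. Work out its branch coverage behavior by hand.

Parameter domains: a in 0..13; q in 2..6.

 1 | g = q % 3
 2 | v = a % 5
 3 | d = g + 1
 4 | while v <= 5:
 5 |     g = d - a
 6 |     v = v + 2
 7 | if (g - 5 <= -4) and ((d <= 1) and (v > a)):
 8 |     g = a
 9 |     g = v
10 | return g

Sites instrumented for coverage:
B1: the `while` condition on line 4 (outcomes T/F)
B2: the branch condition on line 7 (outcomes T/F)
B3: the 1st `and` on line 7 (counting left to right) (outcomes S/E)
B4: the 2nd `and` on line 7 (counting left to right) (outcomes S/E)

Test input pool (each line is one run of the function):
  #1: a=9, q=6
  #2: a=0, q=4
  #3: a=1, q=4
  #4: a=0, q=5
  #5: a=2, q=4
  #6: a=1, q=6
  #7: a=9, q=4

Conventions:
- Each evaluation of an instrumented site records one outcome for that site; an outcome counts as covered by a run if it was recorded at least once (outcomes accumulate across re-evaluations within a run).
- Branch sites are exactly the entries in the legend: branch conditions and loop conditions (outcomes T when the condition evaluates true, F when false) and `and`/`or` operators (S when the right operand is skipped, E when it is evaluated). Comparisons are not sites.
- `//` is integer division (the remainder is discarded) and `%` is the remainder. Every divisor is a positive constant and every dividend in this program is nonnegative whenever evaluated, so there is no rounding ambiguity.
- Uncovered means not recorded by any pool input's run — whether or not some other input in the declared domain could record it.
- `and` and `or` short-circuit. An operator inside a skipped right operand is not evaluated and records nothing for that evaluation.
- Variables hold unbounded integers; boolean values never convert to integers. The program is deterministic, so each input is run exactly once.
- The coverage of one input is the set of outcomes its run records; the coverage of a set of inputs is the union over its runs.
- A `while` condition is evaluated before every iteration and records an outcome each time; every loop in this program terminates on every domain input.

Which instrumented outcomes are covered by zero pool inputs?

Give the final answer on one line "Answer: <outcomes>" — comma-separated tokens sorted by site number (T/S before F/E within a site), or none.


run #1 (a=9, q=6) runs B1->T, B1->F, B3->E, B4->E, B2->F; records B1=T, B1=F, B2=F, B3=E, B4=E
run #2 (a=0, q=4) runs B1->T, B1->T, B1->T, B1->F, B3->S, B2->F; records B1=T, B1=F, B2=F, B3=S
run #3 (a=1, q=4) runs B1->T, B1->T, B1->T, B1->F, B3->E, B4->S, B2->F; records B1=T, B1=F, B2=F, B3=E, B4=S
run #4 (a=0, q=5) runs B1->T, B1->T, B1->T, B1->F, B3->S, B2->F; records B1=T, B1=F, B2=F, B3=S
run #5 (a=2, q=4) runs B1->T, B1->T, B1->F, B3->E, B4->S, B2->F; records B1=T, B1=F, B2=F, B3=E, B4=S
run #6 (a=1, q=6) runs B1->T, B1->T, B1->T, B1->F, B3->E, B4->E, B2->T; records B1=T, B1=F, B2=T, B3=E, B4=E
run #7 (a=9, q=4) runs B1->T, B1->F, B3->E, B4->S, B2->F; records B1=T, B1=F, B2=F, B3=E, B4=S
union over the pool: B1=T, B1=F, B2=T, B2=F, B3=S, B3=E, B4=S, B4=E
uncovered (0 of 8): none
Answer: none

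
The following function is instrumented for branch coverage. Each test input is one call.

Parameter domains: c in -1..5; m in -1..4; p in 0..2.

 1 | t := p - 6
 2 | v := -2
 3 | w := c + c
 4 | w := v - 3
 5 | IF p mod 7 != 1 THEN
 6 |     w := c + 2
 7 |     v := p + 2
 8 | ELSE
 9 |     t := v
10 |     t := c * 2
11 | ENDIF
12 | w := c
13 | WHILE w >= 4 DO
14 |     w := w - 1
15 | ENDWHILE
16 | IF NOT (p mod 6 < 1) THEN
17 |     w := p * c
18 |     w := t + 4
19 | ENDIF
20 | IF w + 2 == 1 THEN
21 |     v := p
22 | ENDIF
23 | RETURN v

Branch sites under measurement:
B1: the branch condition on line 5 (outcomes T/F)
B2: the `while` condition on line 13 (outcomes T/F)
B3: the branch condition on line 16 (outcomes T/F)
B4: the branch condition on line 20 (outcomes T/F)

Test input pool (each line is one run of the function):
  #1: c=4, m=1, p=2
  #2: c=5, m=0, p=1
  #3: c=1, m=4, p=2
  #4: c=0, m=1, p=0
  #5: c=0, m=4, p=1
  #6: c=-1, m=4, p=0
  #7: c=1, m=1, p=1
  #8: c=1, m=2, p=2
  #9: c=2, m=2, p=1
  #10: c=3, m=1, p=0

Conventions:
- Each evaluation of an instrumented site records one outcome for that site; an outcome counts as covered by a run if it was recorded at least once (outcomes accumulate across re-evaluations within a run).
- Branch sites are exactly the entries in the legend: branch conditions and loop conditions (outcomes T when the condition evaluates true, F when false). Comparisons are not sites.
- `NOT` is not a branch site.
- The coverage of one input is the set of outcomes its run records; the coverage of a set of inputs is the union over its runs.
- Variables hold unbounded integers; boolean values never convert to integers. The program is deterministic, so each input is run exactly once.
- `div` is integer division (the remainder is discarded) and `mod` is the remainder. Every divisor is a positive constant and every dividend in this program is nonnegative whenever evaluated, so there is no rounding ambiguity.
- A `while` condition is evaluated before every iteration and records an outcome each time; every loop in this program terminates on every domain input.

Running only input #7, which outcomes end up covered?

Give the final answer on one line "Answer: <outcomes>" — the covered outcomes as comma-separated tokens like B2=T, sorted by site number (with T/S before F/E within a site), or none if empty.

Tracing the run of input #7 (c=1, m=1, p=1):
  B1->F, B2->F, B3->T, B4->F
deduplicating events, the covered set is: B1=F, B2=F, B3=T, B4=F

Answer: B1=F, B2=F, B3=T, B4=F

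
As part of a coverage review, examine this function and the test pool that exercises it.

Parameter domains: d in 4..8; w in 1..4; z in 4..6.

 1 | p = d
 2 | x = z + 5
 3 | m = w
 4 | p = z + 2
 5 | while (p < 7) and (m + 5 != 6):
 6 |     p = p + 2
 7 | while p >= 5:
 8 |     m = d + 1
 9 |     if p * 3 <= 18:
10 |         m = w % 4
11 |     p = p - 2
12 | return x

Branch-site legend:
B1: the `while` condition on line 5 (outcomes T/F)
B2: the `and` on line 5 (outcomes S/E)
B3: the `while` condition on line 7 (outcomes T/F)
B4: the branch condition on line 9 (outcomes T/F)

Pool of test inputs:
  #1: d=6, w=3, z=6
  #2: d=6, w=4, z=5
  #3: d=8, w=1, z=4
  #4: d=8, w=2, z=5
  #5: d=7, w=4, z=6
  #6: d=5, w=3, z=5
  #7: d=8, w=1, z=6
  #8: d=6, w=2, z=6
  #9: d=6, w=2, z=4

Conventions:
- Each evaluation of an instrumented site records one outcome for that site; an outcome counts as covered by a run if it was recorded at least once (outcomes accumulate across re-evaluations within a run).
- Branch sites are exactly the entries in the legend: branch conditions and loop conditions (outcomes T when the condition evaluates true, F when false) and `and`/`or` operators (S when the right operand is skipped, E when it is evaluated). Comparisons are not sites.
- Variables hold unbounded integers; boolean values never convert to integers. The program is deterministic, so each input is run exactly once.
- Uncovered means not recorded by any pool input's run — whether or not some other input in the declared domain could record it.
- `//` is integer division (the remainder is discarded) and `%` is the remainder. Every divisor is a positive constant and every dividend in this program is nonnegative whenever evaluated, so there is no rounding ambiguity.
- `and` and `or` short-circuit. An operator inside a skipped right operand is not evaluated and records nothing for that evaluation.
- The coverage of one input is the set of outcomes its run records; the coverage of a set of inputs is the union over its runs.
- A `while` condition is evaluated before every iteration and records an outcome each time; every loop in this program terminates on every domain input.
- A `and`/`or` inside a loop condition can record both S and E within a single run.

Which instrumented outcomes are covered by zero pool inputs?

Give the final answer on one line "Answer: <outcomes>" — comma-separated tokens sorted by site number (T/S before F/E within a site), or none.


#1 (d=6, w=3, z=6) -> covered: B1=F, B2=S, B3=T, B3=F, B4=T, B4=F
#2 (d=6, w=4, z=5) -> covered: B1=F, B2=S, B3=T, B3=F, B4=T, B4=F
#3 (d=8, w=1, z=4) -> covered: B1=F, B2=E, B3=T, B3=F, B4=T
#4 (d=8, w=2, z=5) -> covered: B1=F, B2=S, B3=T, B3=F, B4=T, B4=F
#5 (d=7, w=4, z=6) -> covered: B1=F, B2=S, B3=T, B3=F, B4=T, B4=F
#6 (d=5, w=3, z=5) -> covered: B1=F, B2=S, B3=T, B3=F, B4=T, B4=F
#7 (d=8, w=1, z=6) -> covered: B1=F, B2=S, B3=T, B3=F, B4=T, B4=F
#8 (d=6, w=2, z=6) -> covered: B1=F, B2=S, B3=T, B3=F, B4=T, B4=F
#9 (d=6, w=2, z=4) -> covered: B1=T, B1=F, B2=S, B2=E, B3=T, B3=F, B4=T, B4=F
union over the pool: B1=T, B1=F, B2=S, B2=E, B3=T, B3=F, B4=T, B4=F
uncovered (0 of 8): none
Answer: none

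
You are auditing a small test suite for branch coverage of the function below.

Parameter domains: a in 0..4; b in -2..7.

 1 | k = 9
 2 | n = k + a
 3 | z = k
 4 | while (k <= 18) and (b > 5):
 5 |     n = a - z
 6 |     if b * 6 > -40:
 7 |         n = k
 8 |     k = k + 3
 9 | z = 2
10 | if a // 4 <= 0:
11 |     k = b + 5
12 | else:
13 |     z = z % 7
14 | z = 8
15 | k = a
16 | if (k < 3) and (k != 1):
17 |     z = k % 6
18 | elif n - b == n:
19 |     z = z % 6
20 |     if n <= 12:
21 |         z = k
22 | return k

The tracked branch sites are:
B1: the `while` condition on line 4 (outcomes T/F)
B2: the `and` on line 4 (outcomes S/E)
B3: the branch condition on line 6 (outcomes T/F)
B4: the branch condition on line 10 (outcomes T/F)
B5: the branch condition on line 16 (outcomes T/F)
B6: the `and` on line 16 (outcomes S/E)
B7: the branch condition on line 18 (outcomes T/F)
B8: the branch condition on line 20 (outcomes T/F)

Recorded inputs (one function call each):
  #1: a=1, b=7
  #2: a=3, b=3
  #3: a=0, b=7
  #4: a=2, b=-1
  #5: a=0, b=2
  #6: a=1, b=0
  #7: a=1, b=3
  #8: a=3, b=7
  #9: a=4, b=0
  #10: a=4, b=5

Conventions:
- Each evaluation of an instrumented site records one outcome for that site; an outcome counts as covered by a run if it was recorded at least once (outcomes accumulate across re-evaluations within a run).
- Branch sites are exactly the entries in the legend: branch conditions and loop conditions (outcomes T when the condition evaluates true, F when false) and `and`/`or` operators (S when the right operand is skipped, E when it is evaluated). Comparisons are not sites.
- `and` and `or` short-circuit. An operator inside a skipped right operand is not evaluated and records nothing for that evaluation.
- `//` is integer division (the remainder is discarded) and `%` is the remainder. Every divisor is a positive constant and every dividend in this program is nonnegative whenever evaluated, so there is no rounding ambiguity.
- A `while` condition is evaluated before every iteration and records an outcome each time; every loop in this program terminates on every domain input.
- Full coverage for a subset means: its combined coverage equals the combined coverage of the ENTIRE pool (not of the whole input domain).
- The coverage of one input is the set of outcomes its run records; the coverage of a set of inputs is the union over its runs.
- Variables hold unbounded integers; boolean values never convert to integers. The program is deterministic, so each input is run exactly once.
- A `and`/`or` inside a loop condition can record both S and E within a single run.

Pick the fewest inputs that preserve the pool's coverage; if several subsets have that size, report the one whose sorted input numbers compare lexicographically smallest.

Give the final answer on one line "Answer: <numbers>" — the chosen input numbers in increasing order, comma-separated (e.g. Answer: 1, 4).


#1 (a=1, b=7) -> B2->E, B1->T, B3->T, B2->E, B1->T, B3->T, B2->E, B1->T, B3->T, B2->E, B1->T, B3->T, B2->S, B1->F, ...; covered: B1=T, B1=F, B2=S, B2=E, B3=T, B4=T, B5=F, B6=E, B7=F
#2 (a=3, b=3) -> B2->E, B1->F, B4->T, B6->S, B5->F, B7->F; covered: B1=F, B2=E, B4=T, B5=F, B6=S, B7=F
#3 (a=0, b=7) -> B2->E, B1->T, B3->T, B2->E, B1->T, B3->T, B2->E, B1->T, B3->T, B2->E, B1->T, B3->T, B2->S, B1->F, ...; covered: B1=T, B1=F, B2=S, B2=E, B3=T, B4=T, B5=T, B6=E
#4 (a=2, b=-1) -> B2->E, B1->F, B4->T, B6->E, B5->T; covered: B1=F, B2=E, B4=T, B5=T, B6=E
#5 (a=0, b=2) -> B2->E, B1->F, B4->T, B6->E, B5->T; covered: B1=F, B2=E, B4=T, B5=T, B6=E
#6 (a=1, b=0) -> B2->E, B1->F, B4->T, B6->E, B5->F, B7->T, B8->T; covered: B1=F, B2=E, B4=T, B5=F, B6=E, B7=T, B8=T
#7 (a=1, b=3) -> B2->E, B1->F, B4->T, B6->E, B5->F, B7->F; covered: B1=F, B2=E, B4=T, B5=F, B6=E, B7=F
#8 (a=3, b=7) -> B2->E, B1->T, B3->T, B2->E, B1->T, B3->T, B2->E, B1->T, B3->T, B2->E, B1->T, B3->T, B2->S, B1->F, ...; covered: B1=T, B1=F, B2=S, B2=E, B3=T, B4=T, B5=F, B6=S, B7=F
#9 (a=4, b=0) -> B2->E, B1->F, B4->F, B6->S, B5->F, B7->T, B8->F; covered: B1=F, B2=E, B4=F, B5=F, B6=S, B7=T, B8=F
#10 (a=4, b=5) -> B2->E, B1->F, B4->F, B6->S, B5->F, B7->F; covered: B1=F, B2=E, B4=F, B5=F, B6=S, B7=F
together the pool reaches 15 outcomes: B1=T, B1=F, B2=S, B2=E, B3=T, B4=T, B4=F, B5=T, B5=F, B6=S, B6=E, B7=T, B7=F, B8=T, B8=F
size 1 is not enough: best union over all size-1 subsets is 9/15
size 2 is not enough: best union over all size-2 subsets is 13/15
size 3 is not enough: best union over all size-3 subsets is 14/15
at size 4, {1, 3, 6, 9} reaches all 15 outcomes; every lexicographically earlier size-4 subset fails
Answer: 1, 3, 6, 9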